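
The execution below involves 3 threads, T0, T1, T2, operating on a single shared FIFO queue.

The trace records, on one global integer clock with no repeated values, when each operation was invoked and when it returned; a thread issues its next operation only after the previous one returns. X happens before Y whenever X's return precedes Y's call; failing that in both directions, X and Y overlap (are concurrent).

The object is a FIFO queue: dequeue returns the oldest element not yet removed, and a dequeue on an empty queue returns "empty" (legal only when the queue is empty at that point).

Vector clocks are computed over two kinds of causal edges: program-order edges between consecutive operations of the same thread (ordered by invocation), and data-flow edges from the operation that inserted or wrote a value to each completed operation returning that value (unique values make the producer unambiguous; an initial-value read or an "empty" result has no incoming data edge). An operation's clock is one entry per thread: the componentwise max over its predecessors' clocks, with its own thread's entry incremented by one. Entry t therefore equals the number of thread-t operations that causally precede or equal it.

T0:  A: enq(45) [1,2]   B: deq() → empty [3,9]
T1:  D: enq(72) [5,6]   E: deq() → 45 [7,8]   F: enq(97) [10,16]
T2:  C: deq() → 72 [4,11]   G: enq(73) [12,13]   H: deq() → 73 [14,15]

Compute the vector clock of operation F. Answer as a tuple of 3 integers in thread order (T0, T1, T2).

(1, 3, 0)

no predecessors for D (invoked 5): T1 increments from zero → (0, 1, 0)
no predecessors for A (invoked 1): T0 increments from zero → (1, 0, 0)
VC(C, invoked at 4): max of VC(D)=(0, 1, 0), then +1 on thread T2 → (0, 1, 1)
VC(B, invoked at 3): max of VC(A)=(1, 0, 0), then +1 on thread T0 → (2, 0, 0)
VC(G, invoked at 12): max of VC(C)=(0, 1, 1), then +1 on thread T2 → (0, 1, 2)
VC(E, invoked at 7): max of VC(A)=(1, 0, 0), VC(D)=(0, 1, 0), then +1 on thread T1 → (1, 2, 0)
VC(H, invoked at 14): max of VC(G)=(0, 1, 2), then +1 on thread T2 → (0, 1, 3)
VC(F, invoked at 10): max of VC(E)=(1, 2, 0), then +1 on thread T1 → (1, 3, 0)
target: VC(F) = (1, 3, 0)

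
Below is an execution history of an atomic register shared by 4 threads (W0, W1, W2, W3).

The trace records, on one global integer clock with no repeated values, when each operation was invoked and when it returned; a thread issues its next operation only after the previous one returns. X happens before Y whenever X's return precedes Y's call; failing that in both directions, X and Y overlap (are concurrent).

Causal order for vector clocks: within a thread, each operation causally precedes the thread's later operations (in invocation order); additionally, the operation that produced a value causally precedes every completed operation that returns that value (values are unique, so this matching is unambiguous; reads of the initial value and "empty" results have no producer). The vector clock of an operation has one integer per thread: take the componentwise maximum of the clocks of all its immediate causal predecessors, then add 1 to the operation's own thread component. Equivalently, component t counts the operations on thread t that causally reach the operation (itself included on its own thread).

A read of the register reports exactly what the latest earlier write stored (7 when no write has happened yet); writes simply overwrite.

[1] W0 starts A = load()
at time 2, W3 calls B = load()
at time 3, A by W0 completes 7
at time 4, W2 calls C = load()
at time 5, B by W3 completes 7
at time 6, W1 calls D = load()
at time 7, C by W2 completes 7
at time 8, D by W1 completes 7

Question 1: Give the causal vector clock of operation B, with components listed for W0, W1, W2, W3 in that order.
(0, 0, 0, 1)

root op B, invoked 2: fresh clock plus W3's own tick → (0, 0, 0, 1)
root op C, invoked 4: fresh clock plus W2's own tick → (0, 0, 1, 0)
root op D, invoked 6: fresh clock plus W1's own tick → (0, 1, 0, 0)
root op A, invoked 1: fresh clock plus W0's own tick → (1, 0, 0, 0)
target: VC(B) = (0, 0, 0, 1)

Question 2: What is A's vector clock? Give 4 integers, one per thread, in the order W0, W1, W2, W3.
(1, 0, 0, 0)

VC(B, invoked at 2): no causal predecessors; +1 on W3 → (0, 0, 0, 1)
VC(C, invoked at 4): no causal predecessors; +1 on W2 → (0, 0, 1, 0)
VC(D, invoked at 6): no causal predecessors; +1 on W1 → (0, 1, 0, 0)
VC(A, invoked at 1): no causal predecessors; +1 on W0 → (1, 0, 0, 0)
target: VC(A) = (1, 0, 0, 0)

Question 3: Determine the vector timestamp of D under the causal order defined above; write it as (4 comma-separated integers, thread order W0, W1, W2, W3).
(0, 1, 0, 0)

B, invoked 2, has no incoming edges; only W3's bump applies → (0, 0, 0, 1)
C, invoked 4, has no incoming edges; only W2's bump applies → (0, 0, 1, 0)
D, invoked 6, has no incoming edges; only W1's bump applies → (0, 1, 0, 0)
A, invoked 1, has no incoming edges; only W0's bump applies → (1, 0, 0, 0)
target: VC(D) = (0, 1, 0, 0)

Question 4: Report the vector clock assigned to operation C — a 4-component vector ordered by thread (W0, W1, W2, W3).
(0, 0, 1, 0)

B (invocation 2): nothing precedes it; W3's component alone gives (0, 0, 0, 1)
C (invocation 4): nothing precedes it; W2's component alone gives (0, 0, 1, 0)
D (invocation 6): nothing precedes it; W1's component alone gives (0, 1, 0, 0)
A (invocation 1): nothing precedes it; W0's component alone gives (1, 0, 0, 0)
target: VC(C) = (0, 0, 1, 0)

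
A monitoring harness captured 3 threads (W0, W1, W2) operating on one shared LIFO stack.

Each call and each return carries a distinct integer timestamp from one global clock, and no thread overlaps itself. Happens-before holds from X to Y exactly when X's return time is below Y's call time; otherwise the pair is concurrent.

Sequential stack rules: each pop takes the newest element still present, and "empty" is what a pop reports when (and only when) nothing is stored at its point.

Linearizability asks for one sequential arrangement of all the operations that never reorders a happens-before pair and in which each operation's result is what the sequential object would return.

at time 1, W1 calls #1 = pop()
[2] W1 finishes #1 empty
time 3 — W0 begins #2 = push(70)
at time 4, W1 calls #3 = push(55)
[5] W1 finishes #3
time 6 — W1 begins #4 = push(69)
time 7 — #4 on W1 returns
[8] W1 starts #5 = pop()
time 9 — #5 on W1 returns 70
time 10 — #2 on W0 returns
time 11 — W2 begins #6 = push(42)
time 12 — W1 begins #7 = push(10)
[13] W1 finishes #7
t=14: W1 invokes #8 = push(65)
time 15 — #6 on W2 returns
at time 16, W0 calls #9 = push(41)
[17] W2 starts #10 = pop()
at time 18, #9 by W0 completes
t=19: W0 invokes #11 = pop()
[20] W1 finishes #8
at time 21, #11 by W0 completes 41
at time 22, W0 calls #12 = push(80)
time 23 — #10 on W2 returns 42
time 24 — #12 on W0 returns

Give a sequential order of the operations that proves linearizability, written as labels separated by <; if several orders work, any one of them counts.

#1 < #3 < #4 < #2 < #5 < #7 < #6 < #9 < #11 < #10 < #8 < #12

1. #1 pop() → empty, leaving stack <>
2. #3 push(55), leaving stack <55>
3. #4 push(69), leaving stack <55,69>
4. #2 push(70), leaving stack <55,69,70>
5. #5 pop() → 70, leaving stack <55,69>
6. #7 push(10), leaving stack <55,69,10>
7. #6 push(42), leaving stack <55,69,10,42>
8. #9 push(41), leaving stack <55,69,10,42,41>
9. #11 pop() → 41, leaving stack <55,69,10,42>
10. #10 pop() → 42, leaving stack <55,69,10>
11. #8 push(65), leaving stack <55,69,10,65>
12. #12 push(80), leaving stack <55,69,10,65,80>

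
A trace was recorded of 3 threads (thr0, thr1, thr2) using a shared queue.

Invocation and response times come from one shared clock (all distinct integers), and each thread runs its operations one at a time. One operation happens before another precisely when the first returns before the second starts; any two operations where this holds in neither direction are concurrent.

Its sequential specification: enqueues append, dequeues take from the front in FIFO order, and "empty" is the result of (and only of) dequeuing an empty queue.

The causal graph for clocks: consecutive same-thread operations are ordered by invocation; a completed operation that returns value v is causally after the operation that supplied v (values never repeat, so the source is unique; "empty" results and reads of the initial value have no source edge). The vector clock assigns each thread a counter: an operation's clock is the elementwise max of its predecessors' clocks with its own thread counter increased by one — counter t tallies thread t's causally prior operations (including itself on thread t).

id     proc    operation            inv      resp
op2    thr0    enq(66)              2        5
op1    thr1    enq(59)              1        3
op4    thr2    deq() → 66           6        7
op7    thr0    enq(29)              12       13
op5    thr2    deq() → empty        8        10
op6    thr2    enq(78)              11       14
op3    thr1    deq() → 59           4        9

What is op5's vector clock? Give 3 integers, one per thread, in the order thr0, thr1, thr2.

no predecessors for op1 (invoked 1): thr1 increments from zero → (0, 1, 0)
no predecessors for op2 (invoked 2): thr0 increments from zero → (1, 0, 0)
VC(op3, invoked at 4): max of VC(op1)=(0, 1, 0), then +1 on thread thr1 → (0, 2, 0)
VC(op4, invoked at 6): max of VC(op2)=(1, 0, 0), then +1 on thread thr2 → (1, 0, 1)
VC(op7, invoked at 12): max of VC(op2)=(1, 0, 0), then +1 on thread thr0 → (2, 0, 0)
VC(op5, invoked at 8): max of VC(op4)=(1, 0, 1), then +1 on thread thr2 → (1, 0, 2)
VC(op6, invoked at 11): max of VC(op5)=(1, 0, 2), then +1 on thread thr2 → (1, 0, 3)
target: VC(op5) = (1, 0, 2)

(1, 0, 2)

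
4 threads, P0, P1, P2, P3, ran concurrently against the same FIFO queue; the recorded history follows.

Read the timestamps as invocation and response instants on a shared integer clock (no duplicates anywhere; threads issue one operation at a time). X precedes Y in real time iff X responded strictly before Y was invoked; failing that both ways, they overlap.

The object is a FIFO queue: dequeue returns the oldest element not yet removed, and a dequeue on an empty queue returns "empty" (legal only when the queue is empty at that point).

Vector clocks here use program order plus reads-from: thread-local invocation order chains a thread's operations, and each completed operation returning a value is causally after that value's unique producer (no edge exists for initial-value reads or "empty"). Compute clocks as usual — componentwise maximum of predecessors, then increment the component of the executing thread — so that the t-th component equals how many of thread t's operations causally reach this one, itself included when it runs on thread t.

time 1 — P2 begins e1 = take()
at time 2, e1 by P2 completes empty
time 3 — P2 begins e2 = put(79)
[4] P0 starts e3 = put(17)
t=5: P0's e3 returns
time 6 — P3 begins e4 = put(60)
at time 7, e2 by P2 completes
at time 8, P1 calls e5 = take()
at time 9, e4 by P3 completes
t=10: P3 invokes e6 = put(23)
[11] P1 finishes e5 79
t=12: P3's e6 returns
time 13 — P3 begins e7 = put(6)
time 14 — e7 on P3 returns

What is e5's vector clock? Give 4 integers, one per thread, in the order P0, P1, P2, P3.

(0, 1, 2, 0)

e4, invoked 6, has no incoming edges; only P3's bump applies → (0, 0, 0, 1)
e1, invoked 1, has no incoming edges; only P2's bump applies → (0, 0, 1, 0)
e3, invoked 4, has no incoming edges; only P0's bump applies → (1, 0, 0, 0)
e6 (invocation 10): componentwise max over VC(e4)=(0, 0, 0, 1), +1 at P3, giving (0, 0, 0, 2)
e2 (invocation 3): componentwise max over VC(e1)=(0, 0, 1, 0), +1 at P2, giving (0, 0, 2, 0)
e7 (invocation 13): componentwise max over VC(e6)=(0, 0, 0, 2), +1 at P3, giving (0, 0, 0, 3)
e5 (invocation 8): componentwise max over VC(e2)=(0, 0, 2, 0), +1 at P1, giving (0, 1, 2, 0)
target: VC(e5) = (0, 1, 2, 0)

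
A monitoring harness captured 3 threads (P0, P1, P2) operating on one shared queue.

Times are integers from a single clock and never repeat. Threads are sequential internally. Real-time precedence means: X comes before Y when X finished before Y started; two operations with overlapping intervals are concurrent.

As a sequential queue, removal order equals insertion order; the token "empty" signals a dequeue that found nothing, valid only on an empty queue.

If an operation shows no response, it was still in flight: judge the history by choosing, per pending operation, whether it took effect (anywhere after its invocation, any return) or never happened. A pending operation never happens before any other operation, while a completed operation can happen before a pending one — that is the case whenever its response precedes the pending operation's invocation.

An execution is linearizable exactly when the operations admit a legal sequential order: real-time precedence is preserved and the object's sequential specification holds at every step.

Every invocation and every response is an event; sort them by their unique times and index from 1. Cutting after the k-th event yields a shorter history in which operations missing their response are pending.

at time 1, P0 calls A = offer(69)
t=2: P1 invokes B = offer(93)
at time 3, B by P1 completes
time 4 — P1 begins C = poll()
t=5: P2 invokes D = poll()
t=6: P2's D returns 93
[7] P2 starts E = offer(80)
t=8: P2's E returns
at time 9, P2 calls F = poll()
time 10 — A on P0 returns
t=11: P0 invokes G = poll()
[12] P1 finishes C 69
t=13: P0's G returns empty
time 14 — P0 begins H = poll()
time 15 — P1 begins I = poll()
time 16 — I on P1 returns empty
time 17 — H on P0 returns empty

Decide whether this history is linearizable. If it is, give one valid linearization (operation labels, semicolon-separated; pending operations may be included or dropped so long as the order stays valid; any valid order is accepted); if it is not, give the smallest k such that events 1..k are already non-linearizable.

linearizable — witness: A; B; C; D; E; F; G; H; I

after step 1 (A offer(69)): queue <69>
after step 2 (B offer(93)): queue <69,93>
after step 3 (C poll() → 69): queue <93>
after step 4 (D poll() → 93): queue <>
after step 5 (E offer(80)): queue <80>
after step 6 (F poll() (pending, included)): queue <>
after step 7 (G poll() → empty): queue <>
after step 8 (H poll() → empty): queue <>
after step 9 (I poll() → empty): queue <>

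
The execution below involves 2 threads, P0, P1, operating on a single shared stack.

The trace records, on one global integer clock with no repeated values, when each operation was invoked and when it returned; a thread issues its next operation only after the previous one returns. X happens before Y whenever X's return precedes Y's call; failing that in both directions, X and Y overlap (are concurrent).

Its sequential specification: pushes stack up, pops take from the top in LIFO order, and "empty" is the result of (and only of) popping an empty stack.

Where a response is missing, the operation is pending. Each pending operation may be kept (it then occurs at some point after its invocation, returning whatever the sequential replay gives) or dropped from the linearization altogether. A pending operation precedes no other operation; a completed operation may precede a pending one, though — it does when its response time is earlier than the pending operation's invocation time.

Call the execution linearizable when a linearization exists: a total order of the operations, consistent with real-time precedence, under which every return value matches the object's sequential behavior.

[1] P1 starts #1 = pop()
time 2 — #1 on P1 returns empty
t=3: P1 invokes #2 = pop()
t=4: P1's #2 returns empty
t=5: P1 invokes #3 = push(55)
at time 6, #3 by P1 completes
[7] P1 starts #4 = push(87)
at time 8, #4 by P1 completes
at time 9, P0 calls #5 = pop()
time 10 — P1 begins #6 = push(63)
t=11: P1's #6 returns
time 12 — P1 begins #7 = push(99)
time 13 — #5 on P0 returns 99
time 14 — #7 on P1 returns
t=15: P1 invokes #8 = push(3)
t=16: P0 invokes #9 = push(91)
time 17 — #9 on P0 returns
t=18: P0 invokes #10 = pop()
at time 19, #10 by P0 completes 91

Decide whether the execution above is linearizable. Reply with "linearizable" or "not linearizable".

a witness: #1, #2, #3, #4, #6, #7, #5, #8, #9, #10
after step 1 (#1 pop() → empty): stack <>
after step 2 (#2 pop() → empty): stack <>
after step 3 (#3 push(55)): stack <55>
after step 4 (#4 push(87)): stack <55,87>
after step 5 (#6 push(63)): stack <55,87,63>
after step 6 (#7 push(99)): stack <55,87,63,99>
after step 7 (#5 pop() → 99): stack <55,87,63>
after step 8 (#8 push(3) (pending, included)): stack <55,87,63,3>
after step 9 (#9 push(91)): stack <55,87,63,3,91>
after step 10 (#10 pop() → 91): stack <55,87,63,3>

linearizable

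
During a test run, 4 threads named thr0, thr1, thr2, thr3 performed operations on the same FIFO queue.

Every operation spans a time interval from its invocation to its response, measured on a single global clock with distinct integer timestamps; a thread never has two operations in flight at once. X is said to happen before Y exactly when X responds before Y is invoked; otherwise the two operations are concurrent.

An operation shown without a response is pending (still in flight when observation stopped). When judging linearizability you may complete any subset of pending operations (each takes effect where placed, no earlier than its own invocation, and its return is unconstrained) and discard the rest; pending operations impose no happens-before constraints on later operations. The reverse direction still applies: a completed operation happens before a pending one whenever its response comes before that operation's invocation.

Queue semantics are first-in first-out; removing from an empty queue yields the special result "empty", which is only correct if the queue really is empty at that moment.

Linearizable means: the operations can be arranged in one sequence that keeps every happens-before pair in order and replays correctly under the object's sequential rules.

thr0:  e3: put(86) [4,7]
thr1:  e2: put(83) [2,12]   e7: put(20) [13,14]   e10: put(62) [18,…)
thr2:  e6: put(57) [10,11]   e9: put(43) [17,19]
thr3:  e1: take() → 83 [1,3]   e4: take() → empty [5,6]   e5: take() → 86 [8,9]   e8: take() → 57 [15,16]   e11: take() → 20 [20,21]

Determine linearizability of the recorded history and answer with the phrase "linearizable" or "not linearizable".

linearizable

one valid linearization: e2, e1, e4, e3, e5, e6, e7, e8, e9, e10, e11
1. e2 put(83), leaving queue <83>
2. e1 take() → 83, leaving queue <>
3. e4 take() → empty, leaving queue <>
4. e3 put(86), leaving queue <86>
5. e5 take() → 86, leaving queue <>
6. e6 put(57), leaving queue <57>
7. e7 put(20), leaving queue <57,20>
8. e8 take() → 57, leaving queue <20>
9. e9 put(43), leaving queue <20,43>
10. e10 put(62) (pending, included), leaving queue <20,43,62>
11. e11 take() → 20, leaving queue <43,62>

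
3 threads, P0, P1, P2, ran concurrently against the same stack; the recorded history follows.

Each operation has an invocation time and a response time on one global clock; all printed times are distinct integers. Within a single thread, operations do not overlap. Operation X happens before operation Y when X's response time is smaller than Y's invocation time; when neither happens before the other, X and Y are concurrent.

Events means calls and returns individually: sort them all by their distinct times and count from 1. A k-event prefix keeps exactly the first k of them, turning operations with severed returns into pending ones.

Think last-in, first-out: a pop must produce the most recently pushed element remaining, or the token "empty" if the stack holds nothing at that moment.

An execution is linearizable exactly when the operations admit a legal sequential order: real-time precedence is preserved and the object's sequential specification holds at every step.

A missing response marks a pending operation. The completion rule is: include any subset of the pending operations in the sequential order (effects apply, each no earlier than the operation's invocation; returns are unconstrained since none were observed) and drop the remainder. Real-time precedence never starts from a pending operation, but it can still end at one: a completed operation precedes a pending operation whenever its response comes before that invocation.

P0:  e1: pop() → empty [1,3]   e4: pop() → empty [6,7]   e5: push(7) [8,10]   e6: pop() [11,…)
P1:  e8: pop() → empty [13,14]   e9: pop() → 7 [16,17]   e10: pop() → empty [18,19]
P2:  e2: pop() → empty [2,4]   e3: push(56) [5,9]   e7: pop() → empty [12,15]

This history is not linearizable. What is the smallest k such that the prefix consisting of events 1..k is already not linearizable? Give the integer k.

events 1..14 are linearizable, e.g. via e1, e2, e4, e3, e5, e6, e7, e8:
1. e1 pop() → empty, leaving stack <>
2. e2 pop() → empty, leaving stack <>
3. e4 pop() → empty, leaving stack <>
4. e3 push(56), leaving stack <56>
5. e5 push(7), leaving stack <56,7>
6. e6 pop() (pending, included), leaving stack <56>
7. e7 pop() (pending, included), leaving stack <>
8. e8 pop() → empty, leaving stack <>
include event 15 — e7 responding at 15 — and every candidate order breaks
no completion choice of the 1 pending operation (e6) rescues it — every subset was tried
one such order, e1, e2, e3, e4, e5, e7, e8 (pending dropped), breaks at step 4 where e4 pop() → empty is illegal
one such order, e1, e2, e3, e4, e5, e8, e7 (pending dropped), breaks at step 4 where e4 pop() → empty is illegal

15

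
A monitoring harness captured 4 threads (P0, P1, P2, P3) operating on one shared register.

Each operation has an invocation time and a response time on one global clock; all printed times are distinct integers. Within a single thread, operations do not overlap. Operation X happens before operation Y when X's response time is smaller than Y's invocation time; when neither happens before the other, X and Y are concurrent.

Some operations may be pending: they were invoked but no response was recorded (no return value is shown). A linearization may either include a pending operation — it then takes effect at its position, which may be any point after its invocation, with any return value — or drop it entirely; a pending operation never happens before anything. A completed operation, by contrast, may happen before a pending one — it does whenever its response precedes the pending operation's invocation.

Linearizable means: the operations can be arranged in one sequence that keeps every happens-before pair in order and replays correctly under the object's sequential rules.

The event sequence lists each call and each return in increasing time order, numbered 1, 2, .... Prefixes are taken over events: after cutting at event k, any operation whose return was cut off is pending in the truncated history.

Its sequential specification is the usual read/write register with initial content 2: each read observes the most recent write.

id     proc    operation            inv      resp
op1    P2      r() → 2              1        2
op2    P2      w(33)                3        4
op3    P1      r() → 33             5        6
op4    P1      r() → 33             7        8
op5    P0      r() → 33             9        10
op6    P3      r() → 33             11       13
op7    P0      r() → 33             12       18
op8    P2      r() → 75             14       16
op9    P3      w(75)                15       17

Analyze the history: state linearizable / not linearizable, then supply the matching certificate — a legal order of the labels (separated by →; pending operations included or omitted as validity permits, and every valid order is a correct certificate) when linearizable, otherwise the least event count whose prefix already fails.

after step 1 (op1 r() → 2): value 2
after step 2 (op2 w(33)): value 33
after step 3 (op3 r() → 33): value 33
after step 4 (op4 r() → 33): value 33
after step 5 (op5 r() → 33): value 33
after step 6 (op6 r() → 33): value 33
after step 7 (op7 r() → 33): value 33
after step 8 (op9 w(75)): value 75
after step 9 (op8 r() → 75): value 75

linearizable — witness: op1 → op2 → op3 → op4 → op5 → op6 → op7 → op9 → op8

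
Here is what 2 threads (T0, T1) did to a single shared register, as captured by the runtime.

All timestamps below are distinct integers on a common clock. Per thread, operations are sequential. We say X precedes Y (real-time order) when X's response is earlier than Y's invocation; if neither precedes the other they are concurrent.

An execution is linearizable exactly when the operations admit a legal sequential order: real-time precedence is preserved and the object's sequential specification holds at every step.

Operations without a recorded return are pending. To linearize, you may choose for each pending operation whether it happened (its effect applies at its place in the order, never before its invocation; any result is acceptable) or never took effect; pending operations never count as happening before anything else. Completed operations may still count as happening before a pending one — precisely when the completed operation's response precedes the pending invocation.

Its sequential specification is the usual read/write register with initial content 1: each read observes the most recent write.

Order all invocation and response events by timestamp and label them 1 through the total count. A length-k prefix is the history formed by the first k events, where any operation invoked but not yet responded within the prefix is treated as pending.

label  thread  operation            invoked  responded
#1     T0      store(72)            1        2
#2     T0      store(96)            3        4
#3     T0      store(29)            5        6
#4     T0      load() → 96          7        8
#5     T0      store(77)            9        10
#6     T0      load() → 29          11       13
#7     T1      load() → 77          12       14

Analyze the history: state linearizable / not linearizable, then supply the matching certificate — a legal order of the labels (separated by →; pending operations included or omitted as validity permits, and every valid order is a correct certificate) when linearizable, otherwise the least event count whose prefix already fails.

events 1..7 are fine; event 8 — the response of #4 at time 8 — makes the prefix non-linearizable
exactly one order of the 4 completed ops respects real time; the register replay fails
for example #1, #2, #3, #4 fails at step 4: #4 load() → 96 is not legal there

not linearizable — minimal violating prefix: 8 events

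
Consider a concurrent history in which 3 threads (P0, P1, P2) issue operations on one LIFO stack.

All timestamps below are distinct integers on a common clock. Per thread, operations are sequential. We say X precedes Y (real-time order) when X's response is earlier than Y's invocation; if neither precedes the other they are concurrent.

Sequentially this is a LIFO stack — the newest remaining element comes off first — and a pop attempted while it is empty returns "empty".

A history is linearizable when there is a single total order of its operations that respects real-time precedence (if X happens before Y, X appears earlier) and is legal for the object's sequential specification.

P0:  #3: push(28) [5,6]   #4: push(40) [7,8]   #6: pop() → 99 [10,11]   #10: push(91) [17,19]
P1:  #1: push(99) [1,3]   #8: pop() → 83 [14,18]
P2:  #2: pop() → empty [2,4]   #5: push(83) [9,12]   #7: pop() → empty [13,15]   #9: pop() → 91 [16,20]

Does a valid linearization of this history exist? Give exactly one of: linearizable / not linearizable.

not linearizable

already the first 11 events (up to #6's response at time 11) admit no linearization; the first 10 still do
checked exhaustively: 2 real-time-consistent orders of 5 completed operations, zero legal LIFO stack replays
no escape via the 1 pending operation (#5): every completion choice fails
sample order #1, #2, #3, #4, #6 (pending dropped) stalls at step 2 — #2 pop() → empty has no legal effect
sample order #2, #1, #3, #4, #6 (pending dropped) stalls at step 5 — #6 pop() → 99 has no legal effect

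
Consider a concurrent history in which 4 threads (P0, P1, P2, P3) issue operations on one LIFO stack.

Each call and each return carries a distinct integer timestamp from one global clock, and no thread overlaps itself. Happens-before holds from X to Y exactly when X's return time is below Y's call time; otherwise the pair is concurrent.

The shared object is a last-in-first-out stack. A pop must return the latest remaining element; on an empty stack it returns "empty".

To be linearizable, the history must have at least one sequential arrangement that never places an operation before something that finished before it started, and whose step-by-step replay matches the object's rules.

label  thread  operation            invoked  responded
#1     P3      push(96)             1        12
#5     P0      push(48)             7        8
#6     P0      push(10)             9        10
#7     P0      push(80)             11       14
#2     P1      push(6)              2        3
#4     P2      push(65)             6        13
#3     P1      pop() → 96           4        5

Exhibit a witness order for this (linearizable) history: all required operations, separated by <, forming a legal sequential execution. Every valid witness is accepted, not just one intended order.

step 1: #2 push(6) — stack <6>
step 2: #1 push(96) — stack <6,96>
step 3: #3 pop() → 96 — stack <6>
step 4: #4 push(65) — stack <6,65>
step 5: #5 push(48) — stack <6,65,48>
step 6: #6 push(10) — stack <6,65,48,10>
step 7: #7 push(80) — stack <6,65,48,10,80>

#2 < #1 < #3 < #4 < #5 < #6 < #7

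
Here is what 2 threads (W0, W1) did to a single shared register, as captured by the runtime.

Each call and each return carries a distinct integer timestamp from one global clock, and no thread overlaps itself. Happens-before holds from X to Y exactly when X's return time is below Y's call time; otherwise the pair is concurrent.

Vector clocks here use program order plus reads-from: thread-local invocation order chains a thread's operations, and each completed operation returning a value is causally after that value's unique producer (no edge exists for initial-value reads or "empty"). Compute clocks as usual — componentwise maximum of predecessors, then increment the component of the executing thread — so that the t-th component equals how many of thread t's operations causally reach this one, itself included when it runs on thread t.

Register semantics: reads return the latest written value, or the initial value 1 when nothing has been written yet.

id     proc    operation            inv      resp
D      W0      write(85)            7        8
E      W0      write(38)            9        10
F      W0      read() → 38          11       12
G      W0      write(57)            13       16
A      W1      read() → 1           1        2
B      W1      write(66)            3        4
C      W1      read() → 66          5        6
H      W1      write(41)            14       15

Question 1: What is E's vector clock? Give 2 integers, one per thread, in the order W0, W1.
Answer: (2, 0)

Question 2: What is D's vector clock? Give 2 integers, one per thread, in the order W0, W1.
Answer: (1, 0)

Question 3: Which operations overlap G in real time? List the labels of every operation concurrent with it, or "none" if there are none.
Answer: H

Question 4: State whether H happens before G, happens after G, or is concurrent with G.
Answer: concurrent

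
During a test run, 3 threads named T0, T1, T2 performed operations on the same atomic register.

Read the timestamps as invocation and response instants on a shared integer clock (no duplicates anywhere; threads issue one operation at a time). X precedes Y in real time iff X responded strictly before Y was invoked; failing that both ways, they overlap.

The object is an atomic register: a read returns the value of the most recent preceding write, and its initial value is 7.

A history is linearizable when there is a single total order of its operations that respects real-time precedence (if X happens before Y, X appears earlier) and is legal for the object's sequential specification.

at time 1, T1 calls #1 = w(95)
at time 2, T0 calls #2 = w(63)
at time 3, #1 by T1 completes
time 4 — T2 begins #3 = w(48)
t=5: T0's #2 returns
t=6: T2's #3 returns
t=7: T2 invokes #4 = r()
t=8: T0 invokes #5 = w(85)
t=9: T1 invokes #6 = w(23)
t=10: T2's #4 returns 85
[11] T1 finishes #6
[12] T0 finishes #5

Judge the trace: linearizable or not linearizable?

witness order: #1, #2, #3, #5, #4, #6
1. #1 w(95), leaving value 95
2. #2 w(63), leaving value 63
3. #3 w(48), leaving value 48
4. #5 w(85), leaving value 85
5. #4 r() → 85, leaving value 85
6. #6 w(23), leaving value 23

linearizable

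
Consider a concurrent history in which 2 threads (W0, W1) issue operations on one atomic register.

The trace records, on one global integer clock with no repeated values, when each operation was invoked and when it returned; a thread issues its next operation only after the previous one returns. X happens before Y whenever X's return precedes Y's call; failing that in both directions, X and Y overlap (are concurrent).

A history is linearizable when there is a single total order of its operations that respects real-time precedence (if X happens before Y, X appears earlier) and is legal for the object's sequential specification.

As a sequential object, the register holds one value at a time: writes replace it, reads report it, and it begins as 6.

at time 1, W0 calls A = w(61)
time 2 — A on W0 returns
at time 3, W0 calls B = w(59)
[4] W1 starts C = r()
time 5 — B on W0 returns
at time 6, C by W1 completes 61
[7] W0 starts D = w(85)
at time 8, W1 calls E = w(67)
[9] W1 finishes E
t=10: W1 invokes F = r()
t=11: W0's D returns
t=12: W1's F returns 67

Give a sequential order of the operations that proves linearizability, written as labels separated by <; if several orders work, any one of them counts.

A < C < B < D < E < F

step 1: A w(61) — value 61
step 2: C r() → 61 — value 61
step 3: B w(59) — value 59
step 4: D w(85) — value 85
step 5: E w(67) — value 67
step 6: F r() → 67 — value 67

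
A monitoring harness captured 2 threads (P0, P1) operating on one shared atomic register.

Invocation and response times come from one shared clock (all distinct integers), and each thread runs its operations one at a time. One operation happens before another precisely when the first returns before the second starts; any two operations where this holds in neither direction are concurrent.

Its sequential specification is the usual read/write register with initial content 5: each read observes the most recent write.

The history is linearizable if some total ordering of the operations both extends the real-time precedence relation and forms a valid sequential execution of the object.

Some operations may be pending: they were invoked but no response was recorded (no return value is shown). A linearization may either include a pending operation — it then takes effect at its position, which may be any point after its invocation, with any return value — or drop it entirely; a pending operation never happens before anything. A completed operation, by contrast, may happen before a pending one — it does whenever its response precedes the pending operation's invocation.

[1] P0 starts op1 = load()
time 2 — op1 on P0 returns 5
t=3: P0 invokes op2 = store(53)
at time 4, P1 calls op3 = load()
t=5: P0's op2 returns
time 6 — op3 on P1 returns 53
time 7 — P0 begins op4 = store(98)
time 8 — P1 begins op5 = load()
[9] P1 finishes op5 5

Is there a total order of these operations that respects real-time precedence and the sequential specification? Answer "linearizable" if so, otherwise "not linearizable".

not linearizable

events 1..8 are fine; event 9 — the response of op5 at time 9 — makes the prefix non-linearizable
checked exhaustively: 2 real-time-consistent orders of 4 completed operations, zero legal atomic register replays
every completion of the 1 pending operation (op4) was checked; none linearizes
one such order, op1, op2, op3, op5 (pending dropped), breaks at step 4 where op5 load() → 5 is illegal
one such order, op1, op3, op2, op5 (pending dropped), breaks at step 2 where op3 load() → 53 is illegal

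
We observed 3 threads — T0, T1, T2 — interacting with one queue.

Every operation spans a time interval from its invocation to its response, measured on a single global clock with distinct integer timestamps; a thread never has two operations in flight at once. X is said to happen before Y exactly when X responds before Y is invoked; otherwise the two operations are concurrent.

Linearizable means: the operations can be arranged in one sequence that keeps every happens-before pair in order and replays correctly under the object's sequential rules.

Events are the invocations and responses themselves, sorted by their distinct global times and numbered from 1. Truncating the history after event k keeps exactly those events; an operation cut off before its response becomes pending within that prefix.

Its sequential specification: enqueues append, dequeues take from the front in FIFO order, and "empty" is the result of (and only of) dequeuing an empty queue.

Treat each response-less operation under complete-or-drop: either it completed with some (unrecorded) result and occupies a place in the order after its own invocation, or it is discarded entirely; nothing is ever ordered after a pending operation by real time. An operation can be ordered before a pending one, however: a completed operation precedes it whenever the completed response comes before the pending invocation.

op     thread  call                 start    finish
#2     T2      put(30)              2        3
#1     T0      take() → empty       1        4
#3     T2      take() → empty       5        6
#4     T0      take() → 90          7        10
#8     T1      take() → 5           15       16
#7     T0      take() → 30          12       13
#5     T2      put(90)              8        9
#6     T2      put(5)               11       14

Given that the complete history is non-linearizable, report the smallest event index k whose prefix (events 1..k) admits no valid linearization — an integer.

one valid order for events 1..5 is #1, #2:
1. #1 take() → empty, leaving queue <>
2. #2 put(30), leaving queue <30>
include event 6 — #3 responding at 6 — and every candidate order breaks
one such order, #1, #2, #3, breaks at step 3 where #3 take() → empty is illegal
one such order, #2, #1, #3, breaks at step 2 where #1 take() → empty is illegal

6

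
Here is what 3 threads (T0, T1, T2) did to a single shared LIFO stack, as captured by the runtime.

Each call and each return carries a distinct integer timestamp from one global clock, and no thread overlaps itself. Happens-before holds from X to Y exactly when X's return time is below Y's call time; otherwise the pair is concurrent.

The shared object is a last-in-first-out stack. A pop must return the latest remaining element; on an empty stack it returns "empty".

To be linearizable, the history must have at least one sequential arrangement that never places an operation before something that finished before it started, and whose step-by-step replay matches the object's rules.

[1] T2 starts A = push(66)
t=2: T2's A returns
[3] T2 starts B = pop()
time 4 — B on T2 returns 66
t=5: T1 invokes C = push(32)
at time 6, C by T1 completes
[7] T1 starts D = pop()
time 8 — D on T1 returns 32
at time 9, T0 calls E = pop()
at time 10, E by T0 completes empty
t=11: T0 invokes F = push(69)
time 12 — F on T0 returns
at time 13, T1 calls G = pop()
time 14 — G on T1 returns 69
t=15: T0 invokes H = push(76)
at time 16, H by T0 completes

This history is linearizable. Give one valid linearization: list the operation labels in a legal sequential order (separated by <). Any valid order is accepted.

step 1: A push(66) — stack <66>
step 2: B pop() → 66 — stack <>
step 3: C push(32) — stack <32>
step 4: D pop() → 32 — stack <>
step 5: E pop() → empty — stack <>
step 6: F push(69) — stack <69>
step 7: G pop() → 69 — stack <>
step 8: H push(76) — stack <76>

A < B < C < D < E < F < G < H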